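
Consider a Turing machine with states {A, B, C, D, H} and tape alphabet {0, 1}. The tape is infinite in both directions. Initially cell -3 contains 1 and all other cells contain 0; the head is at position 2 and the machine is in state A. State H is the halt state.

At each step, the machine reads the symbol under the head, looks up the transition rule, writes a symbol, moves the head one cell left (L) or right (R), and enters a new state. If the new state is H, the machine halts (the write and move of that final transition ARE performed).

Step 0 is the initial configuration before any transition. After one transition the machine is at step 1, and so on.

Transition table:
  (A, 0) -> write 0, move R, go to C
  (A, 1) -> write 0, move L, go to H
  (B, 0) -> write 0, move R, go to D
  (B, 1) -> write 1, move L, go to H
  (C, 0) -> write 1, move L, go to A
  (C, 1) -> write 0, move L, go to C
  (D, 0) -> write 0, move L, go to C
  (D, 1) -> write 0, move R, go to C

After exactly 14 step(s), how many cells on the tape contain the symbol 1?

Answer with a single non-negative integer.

Step 1: in state A at pos 2, read 0 -> (A,0)->write 0,move R,goto C. Now: state=C, head=3, tape[-4..4]=010000000 (head:        ^)
Step 2: in state C at pos 3, read 0 -> (C,0)->write 1,move L,goto A. Now: state=A, head=2, tape[-4..4]=010000010 (head:       ^)
Step 3: in state A at pos 2, read 0 -> (A,0)->write 0,move R,goto C. Now: state=C, head=3, tape[-4..4]=010000010 (head:        ^)
Step 4: in state C at pos 3, read 1 -> (C,1)->write 0,move L,goto C. Now: state=C, head=2, tape[-4..4]=010000000 (head:       ^)
Step 5: in state C at pos 2, read 0 -> (C,0)->write 1,move L,goto A. Now: state=A, head=1, tape[-4..4]=010000100 (head:      ^)
Step 6: in state A at pos 1, read 0 -> (A,0)->write 0,move R,goto C. Now: state=C, head=2, tape[-4..4]=010000100 (head:       ^)
Step 7: in state C at pos 2, read 1 -> (C,1)->write 0,move L,goto C. Now: state=C, head=1, tape[-4..4]=010000000 (head:      ^)
Step 8: in state C at pos 1, read 0 -> (C,0)->write 1,move L,goto A. Now: state=A, head=0, tape[-4..4]=010001000 (head:     ^)
Step 9: in state A at pos 0, read 0 -> (A,0)->write 0,move R,goto C. Now: state=C, head=1, tape[-4..4]=010001000 (head:      ^)
Step 10: in state C at pos 1, read 1 -> (C,1)->write 0,move L,goto C. Now: state=C, head=0, tape[-4..4]=010000000 (head:     ^)
Step 11: in state C at pos 0, read 0 -> (C,0)->write 1,move L,goto A. Now: state=A, head=-1, tape[-4..4]=010010000 (head:    ^)
Step 12: in state A at pos -1, read 0 -> (A,0)->write 0,move R,goto C. Now: state=C, head=0, tape[-4..4]=010010000 (head:     ^)
Step 13: in state C at pos 0, read 1 -> (C,1)->write 0,move L,goto C. Now: state=C, head=-1, tape[-4..4]=010000000 (head:    ^)
Step 14: in state C at pos -1, read 0 -> (C,0)->write 1,move L,goto A. Now: state=A, head=-2, tape[-4..4]=010100000 (head:   ^)
Cells containing 1 after step 14: {-3, -1} -> 2 cell(s)

Answer: 2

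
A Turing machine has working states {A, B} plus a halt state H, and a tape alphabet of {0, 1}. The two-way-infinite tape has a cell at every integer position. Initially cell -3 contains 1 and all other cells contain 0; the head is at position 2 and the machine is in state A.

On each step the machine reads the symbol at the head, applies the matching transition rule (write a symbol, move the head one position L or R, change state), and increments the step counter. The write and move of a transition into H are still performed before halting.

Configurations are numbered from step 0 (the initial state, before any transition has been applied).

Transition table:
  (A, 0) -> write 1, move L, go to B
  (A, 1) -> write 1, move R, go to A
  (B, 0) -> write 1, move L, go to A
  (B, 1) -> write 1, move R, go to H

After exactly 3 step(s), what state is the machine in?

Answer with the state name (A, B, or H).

Step 1: in state A at pos 2, read 0 -> (A,0)->write 1,move L,goto B. Now: state=B, head=1, tape[-4..3]=01000010 (head:      ^)
Step 2: in state B at pos 1, read 0 -> (B,0)->write 1,move L,goto A. Now: state=A, head=0, tape[-4..3]=01000110 (head:     ^)
Step 3: in state A at pos 0, read 0 -> (A,0)->write 1,move L,goto B. Now: state=B, head=-1, tape[-4..3]=01001110 (head:    ^)

Answer: B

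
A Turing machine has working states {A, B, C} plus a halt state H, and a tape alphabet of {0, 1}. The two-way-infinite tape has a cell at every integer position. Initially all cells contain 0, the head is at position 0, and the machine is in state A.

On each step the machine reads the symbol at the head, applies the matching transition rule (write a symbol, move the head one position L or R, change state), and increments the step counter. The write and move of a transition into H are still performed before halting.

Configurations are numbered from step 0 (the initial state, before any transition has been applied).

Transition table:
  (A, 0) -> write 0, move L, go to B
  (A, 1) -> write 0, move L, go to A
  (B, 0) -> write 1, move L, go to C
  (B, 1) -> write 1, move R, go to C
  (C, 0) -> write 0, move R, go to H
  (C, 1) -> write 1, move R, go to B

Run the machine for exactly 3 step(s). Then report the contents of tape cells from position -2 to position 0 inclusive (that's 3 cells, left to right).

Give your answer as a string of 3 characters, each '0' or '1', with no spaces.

Answer: 010

Derivation:
Step 1: in state A at pos 0, read 0 -> (A,0)->write 0,move L,goto B. Now: state=B, head=-1, tape[-2..1]=0000 (head:  ^)
Step 2: in state B at pos -1, read 0 -> (B,0)->write 1,move L,goto C. Now: state=C, head=-2, tape[-3..1]=00100 (head:  ^)
Step 3: in state C at pos -2, read 0 -> (C,0)->write 0,move R,goto H. Now: state=H, head=-1, tape[-3..1]=00100 (head:   ^)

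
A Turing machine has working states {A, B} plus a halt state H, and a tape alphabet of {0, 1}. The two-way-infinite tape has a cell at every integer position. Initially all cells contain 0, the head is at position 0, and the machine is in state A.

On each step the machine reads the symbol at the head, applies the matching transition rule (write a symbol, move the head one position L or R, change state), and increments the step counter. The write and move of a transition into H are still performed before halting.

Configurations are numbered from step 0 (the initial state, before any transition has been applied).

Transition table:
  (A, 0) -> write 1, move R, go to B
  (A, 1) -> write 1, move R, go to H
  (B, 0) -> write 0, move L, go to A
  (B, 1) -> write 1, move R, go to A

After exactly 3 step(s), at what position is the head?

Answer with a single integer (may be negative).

Answer: 1

Derivation:
Step 1: in state A at pos 0, read 0 -> (A,0)->write 1,move R,goto B. Now: state=B, head=1, tape[-1..2]=0100 (head:   ^)
Step 2: in state B at pos 1, read 0 -> (B,0)->write 0,move L,goto A. Now: state=A, head=0, tape[-1..2]=0100 (head:  ^)
Step 3: in state A at pos 0, read 1 -> (A,1)->write 1,move R,goto H. Now: state=H, head=1, tape[-1..2]=0100 (head:   ^)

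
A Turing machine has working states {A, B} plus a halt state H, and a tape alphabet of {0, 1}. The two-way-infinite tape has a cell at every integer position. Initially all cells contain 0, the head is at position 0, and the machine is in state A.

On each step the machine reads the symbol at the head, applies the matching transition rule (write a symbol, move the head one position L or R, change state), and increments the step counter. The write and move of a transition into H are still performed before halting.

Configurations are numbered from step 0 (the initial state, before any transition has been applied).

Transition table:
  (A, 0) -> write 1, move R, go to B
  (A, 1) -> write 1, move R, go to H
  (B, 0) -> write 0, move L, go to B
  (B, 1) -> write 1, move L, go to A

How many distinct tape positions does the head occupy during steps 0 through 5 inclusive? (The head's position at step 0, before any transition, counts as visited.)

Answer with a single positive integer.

Answer: 3

Derivation:
Step 1: in state A at pos 0, read 0 -> (A,0)->write 1,move R,goto B. Now: state=B, head=1, tape[-1..2]=0100 (head:   ^)
Step 2: in state B at pos 1, read 0 -> (B,0)->write 0,move L,goto B. Now: state=B, head=0, tape[-1..2]=0100 (head:  ^)
Step 3: in state B at pos 0, read 1 -> (B,1)->write 1,move L,goto A. Now: state=A, head=-1, tape[-2..2]=00100 (head:  ^)
Step 4: in state A at pos -1, read 0 -> (A,0)->write 1,move R,goto B. Now: state=B, head=0, tape[-2..2]=01100 (head:   ^)
Step 5: in state B at pos 0, read 1 -> (B,1)->write 1,move L,goto A. Now: state=A, head=-1, tape[-2..2]=01100 (head:  ^)
Head positions at steps 0..5: starting at 0, distinct positions visited = {-1, 0, 1} -> 3 position(s)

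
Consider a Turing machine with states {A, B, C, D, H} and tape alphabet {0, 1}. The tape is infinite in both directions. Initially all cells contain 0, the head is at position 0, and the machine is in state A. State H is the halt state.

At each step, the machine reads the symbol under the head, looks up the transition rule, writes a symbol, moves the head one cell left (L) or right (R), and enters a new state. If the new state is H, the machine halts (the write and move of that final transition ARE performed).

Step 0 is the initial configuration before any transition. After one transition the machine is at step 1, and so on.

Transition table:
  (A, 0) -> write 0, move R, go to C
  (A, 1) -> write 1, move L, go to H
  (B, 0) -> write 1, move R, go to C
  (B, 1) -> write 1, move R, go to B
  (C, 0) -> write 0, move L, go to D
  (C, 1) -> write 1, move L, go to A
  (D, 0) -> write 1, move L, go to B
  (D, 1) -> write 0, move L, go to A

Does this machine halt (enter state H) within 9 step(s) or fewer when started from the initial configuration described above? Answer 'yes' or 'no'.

Answer: yes

Derivation:
Step 1: in state A at pos 0, read 0 -> (A,0)->write 0,move R,goto C. Now: state=C, head=1, tape[-1..2]=0000 (head:   ^)
Step 2: in state C at pos 1, read 0 -> (C,0)->write 0,move L,goto D. Now: state=D, head=0, tape[-1..2]=0000 (head:  ^)
Step 3: in state D at pos 0, read 0 -> (D,0)->write 1,move L,goto B. Now: state=B, head=-1, tape[-2..2]=00100 (head:  ^)
Step 4: in state B at pos -1, read 0 -> (B,0)->write 1,move R,goto C. Now: state=C, head=0, tape[-2..2]=01100 (head:   ^)
Step 5: in state C at pos 0, read 1 -> (C,1)->write 1,move L,goto A. Now: state=A, head=-1, tape[-2..2]=01100 (head:  ^)
Step 6: in state A at pos -1, read 1 -> (A,1)->write 1,move L,goto H. Now: state=H, head=-2, tape[-3..2]=001100 (head:  ^)
State H reached at step 6; 6 <= 9 -> yes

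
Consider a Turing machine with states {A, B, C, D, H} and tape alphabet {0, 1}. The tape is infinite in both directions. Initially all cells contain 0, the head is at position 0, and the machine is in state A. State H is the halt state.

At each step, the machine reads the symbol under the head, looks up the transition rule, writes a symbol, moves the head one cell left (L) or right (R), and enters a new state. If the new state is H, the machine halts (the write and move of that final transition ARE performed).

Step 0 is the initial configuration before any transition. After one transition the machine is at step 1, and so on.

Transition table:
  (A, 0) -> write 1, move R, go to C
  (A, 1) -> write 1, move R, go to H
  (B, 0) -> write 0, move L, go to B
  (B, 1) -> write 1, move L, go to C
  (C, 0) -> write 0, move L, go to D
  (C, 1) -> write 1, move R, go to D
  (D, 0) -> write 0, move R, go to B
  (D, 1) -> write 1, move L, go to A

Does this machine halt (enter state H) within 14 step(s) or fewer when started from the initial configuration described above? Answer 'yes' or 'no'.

Step 1: in state A at pos 0, read 0 -> (A,0)->write 1,move R,goto C. Now: state=C, head=1, tape[-1..2]=0100 (head:   ^)
Step 2: in state C at pos 1, read 0 -> (C,0)->write 0,move L,goto D. Now: state=D, head=0, tape[-1..2]=0100 (head:  ^)
Step 3: in state D at pos 0, read 1 -> (D,1)->write 1,move L,goto A. Now: state=A, head=-1, tape[-2..2]=00100 (head:  ^)
Step 4: in state A at pos -1, read 0 -> (A,0)->write 1,move R,goto C. Now: state=C, head=0, tape[-2..2]=01100 (head:   ^)
Step 5: in state C at pos 0, read 1 -> (C,1)->write 1,move R,goto D. Now: state=D, head=1, tape[-2..2]=01100 (head:    ^)
Step 6: in state D at pos 1, read 0 -> (D,0)->write 0,move R,goto B. Now: state=B, head=2, tape[-2..3]=011000 (head:     ^)
Step 7: in state B at pos 2, read 0 -> (B,0)->write 0,move L,goto B. Now: state=B, head=1, tape[-2..3]=011000 (head:    ^)
Step 8: in state B at pos 1, read 0 -> (B,0)->write 0,move L,goto B. Now: state=B, head=0, tape[-2..3]=011000 (head:   ^)
Step 9: in state B at pos 0, read 1 -> (B,1)->write 1,move L,goto C. Now: state=C, head=-1, tape[-2..3]=011000 (head:  ^)
Step 10: in state C at pos -1, read 1 -> (C,1)->write 1,move R,goto D. Now: state=D, head=0, tape[-2..3]=011000 (head:   ^)
Step 11: in state D at pos 0, read 1 -> (D,1)->write 1,move L,goto A. Now: state=A, head=-1, tape[-2..3]=011000 (head:  ^)
Step 12: in state A at pos -1, read 1 -> (A,1)->write 1,move R,goto H. Now: state=H, head=0, tape[-2..3]=011000 (head:   ^)
State H reached at step 12; 12 <= 14 -> yes

Answer: yes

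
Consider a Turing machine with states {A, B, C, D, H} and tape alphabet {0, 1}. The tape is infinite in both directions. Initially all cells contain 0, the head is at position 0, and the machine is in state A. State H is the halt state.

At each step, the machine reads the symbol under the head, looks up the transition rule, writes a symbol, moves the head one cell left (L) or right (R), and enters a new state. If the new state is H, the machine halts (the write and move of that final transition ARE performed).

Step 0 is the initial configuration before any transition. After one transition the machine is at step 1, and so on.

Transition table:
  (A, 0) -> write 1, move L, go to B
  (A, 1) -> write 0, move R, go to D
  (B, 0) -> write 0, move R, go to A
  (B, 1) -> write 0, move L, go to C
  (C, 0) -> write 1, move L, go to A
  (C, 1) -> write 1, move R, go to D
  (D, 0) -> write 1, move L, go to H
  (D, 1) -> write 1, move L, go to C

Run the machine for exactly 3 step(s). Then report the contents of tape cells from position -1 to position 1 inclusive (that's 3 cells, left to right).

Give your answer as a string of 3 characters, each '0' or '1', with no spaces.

Step 1: in state A at pos 0, read 0 -> (A,0)->write 1,move L,goto B. Now: state=B, head=-1, tape[-2..1]=0010 (head:  ^)
Step 2: in state B at pos -1, read 0 -> (B,0)->write 0,move R,goto A. Now: state=A, head=0, tape[-2..1]=0010 (head:   ^)
Step 3: in state A at pos 0, read 1 -> (A,1)->write 0,move R,goto D. Now: state=D, head=1, tape[-2..2]=00000 (head:    ^)

Answer: 000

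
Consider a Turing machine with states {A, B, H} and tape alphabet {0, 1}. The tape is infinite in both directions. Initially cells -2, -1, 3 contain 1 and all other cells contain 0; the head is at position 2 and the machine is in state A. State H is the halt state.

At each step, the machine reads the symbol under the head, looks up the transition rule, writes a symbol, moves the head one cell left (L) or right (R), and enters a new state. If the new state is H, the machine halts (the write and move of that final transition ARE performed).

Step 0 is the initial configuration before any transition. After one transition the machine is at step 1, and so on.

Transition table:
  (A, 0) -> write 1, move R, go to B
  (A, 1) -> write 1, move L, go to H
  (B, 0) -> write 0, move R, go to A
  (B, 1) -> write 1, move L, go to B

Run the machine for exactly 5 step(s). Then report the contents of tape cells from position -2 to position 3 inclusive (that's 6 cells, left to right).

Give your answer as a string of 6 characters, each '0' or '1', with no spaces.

Answer: 110011

Derivation:
Step 1: in state A at pos 2, read 0 -> (A,0)->write 1,move R,goto B. Now: state=B, head=3, tape[-3..4]=01100110 (head:       ^)
Step 2: in state B at pos 3, read 1 -> (B,1)->write 1,move L,goto B. Now: state=B, head=2, tape[-3..4]=01100110 (head:      ^)
Step 3: in state B at pos 2, read 1 -> (B,1)->write 1,move L,goto B. Now: state=B, head=1, tape[-3..4]=01100110 (head:     ^)
Step 4: in state B at pos 1, read 0 -> (B,0)->write 0,move R,goto A. Now: state=A, head=2, tape[-3..4]=01100110 (head:      ^)
Step 5: in state A at pos 2, read 1 -> (A,1)->write 1,move L,goto H. Now: state=H, head=1, tape[-3..4]=01100110 (head:     ^)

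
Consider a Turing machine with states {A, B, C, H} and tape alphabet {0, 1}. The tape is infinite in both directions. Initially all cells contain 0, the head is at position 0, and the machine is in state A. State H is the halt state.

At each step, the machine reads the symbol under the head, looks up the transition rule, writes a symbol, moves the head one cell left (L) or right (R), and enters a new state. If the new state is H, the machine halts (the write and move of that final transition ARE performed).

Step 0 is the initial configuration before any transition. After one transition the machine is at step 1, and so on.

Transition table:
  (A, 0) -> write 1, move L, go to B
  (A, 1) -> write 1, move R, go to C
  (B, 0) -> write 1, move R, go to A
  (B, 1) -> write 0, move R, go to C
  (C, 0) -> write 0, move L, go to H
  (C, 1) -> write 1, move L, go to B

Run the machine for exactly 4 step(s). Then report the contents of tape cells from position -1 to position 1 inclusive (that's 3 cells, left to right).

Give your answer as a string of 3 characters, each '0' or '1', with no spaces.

Step 1: in state A at pos 0, read 0 -> (A,0)->write 1,move L,goto B. Now: state=B, head=-1, tape[-2..1]=0010 (head:  ^)
Step 2: in state B at pos -1, read 0 -> (B,0)->write 1,move R,goto A. Now: state=A, head=0, tape[-2..1]=0110 (head:   ^)
Step 3: in state A at pos 0, read 1 -> (A,1)->write 1,move R,goto C. Now: state=C, head=1, tape[-2..2]=01100 (head:    ^)
Step 4: in state C at pos 1, read 0 -> (C,0)->write 0,move L,goto H. Now: state=H, head=0, tape[-2..2]=01100 (head:   ^)

Answer: 110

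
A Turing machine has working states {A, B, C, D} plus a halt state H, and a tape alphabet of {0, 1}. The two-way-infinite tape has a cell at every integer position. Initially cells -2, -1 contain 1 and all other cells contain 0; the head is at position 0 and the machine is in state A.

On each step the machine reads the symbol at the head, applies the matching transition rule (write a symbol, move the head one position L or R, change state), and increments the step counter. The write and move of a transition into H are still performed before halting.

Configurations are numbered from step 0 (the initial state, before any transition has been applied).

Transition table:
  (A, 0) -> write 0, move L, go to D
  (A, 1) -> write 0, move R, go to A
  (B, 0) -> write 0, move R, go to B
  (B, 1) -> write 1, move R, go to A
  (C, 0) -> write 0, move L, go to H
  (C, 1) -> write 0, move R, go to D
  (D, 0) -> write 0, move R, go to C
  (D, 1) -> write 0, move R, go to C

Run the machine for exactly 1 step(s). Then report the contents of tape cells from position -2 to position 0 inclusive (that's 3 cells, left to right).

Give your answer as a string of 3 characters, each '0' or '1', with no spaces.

Step 1: in state A at pos 0, read 0 -> (A,0)->write 0,move L,goto D. Now: state=D, head=-1, tape[-3..1]=01100 (head:   ^)

Answer: 110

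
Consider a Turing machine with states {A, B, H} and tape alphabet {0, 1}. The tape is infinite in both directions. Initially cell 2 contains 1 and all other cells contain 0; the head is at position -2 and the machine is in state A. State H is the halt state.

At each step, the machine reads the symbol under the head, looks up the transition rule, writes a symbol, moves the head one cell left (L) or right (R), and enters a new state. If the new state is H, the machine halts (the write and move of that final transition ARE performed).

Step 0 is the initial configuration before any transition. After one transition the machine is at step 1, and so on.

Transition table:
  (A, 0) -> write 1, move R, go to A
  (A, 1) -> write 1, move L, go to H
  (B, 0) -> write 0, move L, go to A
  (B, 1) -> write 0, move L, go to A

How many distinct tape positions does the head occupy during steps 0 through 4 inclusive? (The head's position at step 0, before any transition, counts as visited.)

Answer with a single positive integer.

Step 1: in state A at pos -2, read 0 -> (A,0)->write 1,move R,goto A. Now: state=A, head=-1, tape[-3..3]=0100010 (head:   ^)
Step 2: in state A at pos -1, read 0 -> (A,0)->write 1,move R,goto A. Now: state=A, head=0, tape[-3..3]=0110010 (head:    ^)
Step 3: in state A at pos 0, read 0 -> (A,0)->write 1,move R,goto A. Now: state=A, head=1, tape[-3..3]=0111010 (head:     ^)
Step 4: in state A at pos 1, read 0 -> (A,0)->write 1,move R,goto A. Now: state=A, head=2, tape[-3..3]=0111110 (head:      ^)
Head positions at steps 0..4: starting at -2, distinct positions visited = {-2, -1, 0, 1, 2} -> 5 position(s)

Answer: 5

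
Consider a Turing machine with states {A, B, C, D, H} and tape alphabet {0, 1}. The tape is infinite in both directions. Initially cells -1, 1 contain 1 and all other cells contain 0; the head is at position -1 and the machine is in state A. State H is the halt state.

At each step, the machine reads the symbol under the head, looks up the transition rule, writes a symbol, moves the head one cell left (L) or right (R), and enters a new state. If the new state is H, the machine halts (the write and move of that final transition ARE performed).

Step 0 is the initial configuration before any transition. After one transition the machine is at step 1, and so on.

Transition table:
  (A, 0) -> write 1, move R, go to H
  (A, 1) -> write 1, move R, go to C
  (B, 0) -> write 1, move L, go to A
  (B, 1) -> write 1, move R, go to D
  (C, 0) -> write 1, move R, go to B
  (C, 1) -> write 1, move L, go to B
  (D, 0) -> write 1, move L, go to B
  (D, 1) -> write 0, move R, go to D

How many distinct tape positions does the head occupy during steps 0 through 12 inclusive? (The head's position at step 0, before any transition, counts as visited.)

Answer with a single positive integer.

Answer: 5

Derivation:
Step 1: in state A at pos -1, read 1 -> (A,1)->write 1,move R,goto C. Now: state=C, head=0, tape[-2..2]=01010 (head:   ^)
Step 2: in state C at pos 0, read 0 -> (C,0)->write 1,move R,goto B. Now: state=B, head=1, tape[-2..2]=01110 (head:    ^)
Step 3: in state B at pos 1, read 1 -> (B,1)->write 1,move R,goto D. Now: state=D, head=2, tape[-2..3]=011100 (head:     ^)
Step 4: in state D at pos 2, read 0 -> (D,0)->write 1,move L,goto B. Now: state=B, head=1, tape[-2..3]=011110 (head:    ^)
Step 5: in state B at pos 1, read 1 -> (B,1)->write 1,move R,goto D. Now: state=D, head=2, tape[-2..3]=011110 (head:     ^)
Step 6: in state D at pos 2, read 1 -> (D,1)->write 0,move R,goto D. Now: state=D, head=3, tape[-2..4]=0111000 (head:      ^)
Step 7: in state D at pos 3, read 0 -> (D,0)->write 1,move L,goto B. Now: state=B, head=2, tape[-2..4]=0111010 (head:     ^)
Step 8: in state B at pos 2, read 0 -> (B,0)->write 1,move L,goto A. Now: state=A, head=1, tape[-2..4]=0111110 (head:    ^)
Step 9: in state A at pos 1, read 1 -> (A,1)->write 1,move R,goto C. Now: state=C, head=2, tape[-2..4]=0111110 (head:     ^)
Step 10: in state C at pos 2, read 1 -> (C,1)->write 1,move L,goto B. Now: state=B, head=1, tape[-2..4]=0111110 (head:    ^)
Step 11: in state B at pos 1, read 1 -> (B,1)->write 1,move R,goto D. Now: state=D, head=2, tape[-2..4]=0111110 (head:     ^)
Step 12: in state D at pos 2, read 1 -> (D,1)->write 0,move R,goto D. Now: state=D, head=3, tape[-2..4]=0111010 (head:      ^)
Head positions at steps 0..12: starting at -1, distinct positions visited = {-1, 0, 1, 2, 3} -> 5 position(s)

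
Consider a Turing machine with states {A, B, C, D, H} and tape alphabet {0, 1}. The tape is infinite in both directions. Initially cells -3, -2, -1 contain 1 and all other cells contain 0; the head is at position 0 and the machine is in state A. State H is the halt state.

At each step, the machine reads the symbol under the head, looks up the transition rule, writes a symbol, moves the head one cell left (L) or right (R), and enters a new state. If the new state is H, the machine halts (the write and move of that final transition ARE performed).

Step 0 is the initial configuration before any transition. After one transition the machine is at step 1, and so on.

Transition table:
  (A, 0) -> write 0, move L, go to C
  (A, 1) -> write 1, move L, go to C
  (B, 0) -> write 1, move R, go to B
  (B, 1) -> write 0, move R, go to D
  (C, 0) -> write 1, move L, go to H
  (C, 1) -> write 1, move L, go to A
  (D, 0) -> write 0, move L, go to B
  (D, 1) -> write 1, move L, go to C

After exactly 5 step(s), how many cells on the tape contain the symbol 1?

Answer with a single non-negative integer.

Answer: 3

Derivation:
Step 1: in state A at pos 0, read 0 -> (A,0)->write 0,move L,goto C. Now: state=C, head=-1, tape[-4..1]=011100 (head:    ^)
Step 2: in state C at pos -1, read 1 -> (C,1)->write 1,move L,goto A. Now: state=A, head=-2, tape[-4..1]=011100 (head:   ^)
Step 3: in state A at pos -2, read 1 -> (A,1)->write 1,move L,goto C. Now: state=C, head=-3, tape[-4..1]=011100 (head:  ^)
Step 4: in state C at pos -3, read 1 -> (C,1)->write 1,move L,goto A. Now: state=A, head=-4, tape[-5..1]=0011100 (head:  ^)
Step 5: in state A at pos -4, read 0 -> (A,0)->write 0,move L,goto C. Now: state=C, head=-5, tape[-6..1]=00011100 (head:  ^)
Cells containing 1 after step 5: {-3, -2, -1} -> 3 cell(s)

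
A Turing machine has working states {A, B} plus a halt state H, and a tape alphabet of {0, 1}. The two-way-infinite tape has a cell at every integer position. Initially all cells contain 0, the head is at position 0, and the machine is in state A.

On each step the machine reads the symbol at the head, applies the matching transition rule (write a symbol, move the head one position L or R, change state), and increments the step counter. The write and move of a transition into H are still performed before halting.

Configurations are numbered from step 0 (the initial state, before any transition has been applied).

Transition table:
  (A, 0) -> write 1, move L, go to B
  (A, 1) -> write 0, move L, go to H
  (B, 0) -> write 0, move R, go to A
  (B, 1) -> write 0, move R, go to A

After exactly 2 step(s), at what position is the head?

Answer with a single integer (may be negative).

Step 1: in state A at pos 0, read 0 -> (A,0)->write 1,move L,goto B. Now: state=B, head=-1, tape[-2..1]=0010 (head:  ^)
Step 2: in state B at pos -1, read 0 -> (B,0)->write 0,move R,goto A. Now: state=A, head=0, tape[-2..1]=0010 (head:   ^)

Answer: 0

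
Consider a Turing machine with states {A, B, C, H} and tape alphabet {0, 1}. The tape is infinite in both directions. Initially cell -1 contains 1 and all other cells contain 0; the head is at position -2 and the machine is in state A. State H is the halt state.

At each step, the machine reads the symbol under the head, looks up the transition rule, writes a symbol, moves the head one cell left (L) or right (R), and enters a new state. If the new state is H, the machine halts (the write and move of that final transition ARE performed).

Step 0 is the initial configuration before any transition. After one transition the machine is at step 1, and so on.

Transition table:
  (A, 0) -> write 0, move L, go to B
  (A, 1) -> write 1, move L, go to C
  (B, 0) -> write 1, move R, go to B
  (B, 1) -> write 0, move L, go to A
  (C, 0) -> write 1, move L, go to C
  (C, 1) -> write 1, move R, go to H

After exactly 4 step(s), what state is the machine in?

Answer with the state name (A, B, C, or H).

Answer: A

Derivation:
Step 1: in state A at pos -2, read 0 -> (A,0)->write 0,move L,goto B. Now: state=B, head=-3, tape[-4..0]=00010 (head:  ^)
Step 2: in state B at pos -3, read 0 -> (B,0)->write 1,move R,goto B. Now: state=B, head=-2, tape[-4..0]=01010 (head:   ^)
Step 3: in state B at pos -2, read 0 -> (B,0)->write 1,move R,goto B. Now: state=B, head=-1, tape[-4..0]=01110 (head:    ^)
Step 4: in state B at pos -1, read 1 -> (B,1)->write 0,move L,goto A. Now: state=A, head=-2, tape[-4..0]=01100 (head:   ^)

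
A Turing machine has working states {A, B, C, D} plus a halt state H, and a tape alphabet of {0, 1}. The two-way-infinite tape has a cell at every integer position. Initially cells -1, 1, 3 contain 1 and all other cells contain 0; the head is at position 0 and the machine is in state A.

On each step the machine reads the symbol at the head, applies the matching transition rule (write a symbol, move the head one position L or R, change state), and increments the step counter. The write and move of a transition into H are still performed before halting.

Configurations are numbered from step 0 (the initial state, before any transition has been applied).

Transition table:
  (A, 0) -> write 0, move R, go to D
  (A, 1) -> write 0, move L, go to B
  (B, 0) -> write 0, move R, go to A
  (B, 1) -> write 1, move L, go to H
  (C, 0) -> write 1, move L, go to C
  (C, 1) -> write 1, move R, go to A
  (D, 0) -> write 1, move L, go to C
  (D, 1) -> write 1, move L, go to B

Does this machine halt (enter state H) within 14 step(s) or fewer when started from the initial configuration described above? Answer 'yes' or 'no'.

Step 1: in state A at pos 0, read 0 -> (A,0)->write 0,move R,goto D. Now: state=D, head=1, tape[-2..4]=0101010 (head:    ^)
Step 2: in state D at pos 1, read 1 -> (D,1)->write 1,move L,goto B. Now: state=B, head=0, tape[-2..4]=0101010 (head:   ^)
Step 3: in state B at pos 0, read 0 -> (B,0)->write 0,move R,goto A. Now: state=A, head=1, tape[-2..4]=0101010 (head:    ^)
Step 4: in state A at pos 1, read 1 -> (A,1)->write 0,move L,goto B. Now: state=B, head=0, tape[-2..4]=0100010 (head:   ^)
Step 5: in state B at pos 0, read 0 -> (B,0)->write 0,move R,goto A. Now: state=A, head=1, tape[-2..4]=0100010 (head:    ^)
Step 6: in state A at pos 1, read 0 -> (A,0)->write 0,move R,goto D. Now: state=D, head=2, tape[-2..4]=0100010 (head:     ^)
Step 7: in state D at pos 2, read 0 -> (D,0)->write 1,move L,goto C. Now: state=C, head=1, tape[-2..4]=0100110 (head:    ^)
Step 8: in state C at pos 1, read 0 -> (C,0)->write 1,move L,goto C. Now: state=C, head=0, tape[-2..4]=0101110 (head:   ^)
Step 9: in state C at pos 0, read 0 -> (C,0)->write 1,move L,goto C. Now: state=C, head=-1, tape[-2..4]=0111110 (head:  ^)
Step 10: in state C at pos -1, read 1 -> (C,1)->write 1,move R,goto A. Now: state=A, head=0, tape[-2..4]=0111110 (head:   ^)
Step 11: in state A at pos 0, read 1 -> (A,1)->write 0,move L,goto B. Now: state=B, head=-1, tape[-2..4]=0101110 (head:  ^)
Step 12: in state B at pos -1, read 1 -> (B,1)->write 1,move L,goto H. Now: state=H, head=-2, tape[-3..4]=00101110 (head:  ^)
State H reached at step 12; 12 <= 14 -> yes

Answer: yes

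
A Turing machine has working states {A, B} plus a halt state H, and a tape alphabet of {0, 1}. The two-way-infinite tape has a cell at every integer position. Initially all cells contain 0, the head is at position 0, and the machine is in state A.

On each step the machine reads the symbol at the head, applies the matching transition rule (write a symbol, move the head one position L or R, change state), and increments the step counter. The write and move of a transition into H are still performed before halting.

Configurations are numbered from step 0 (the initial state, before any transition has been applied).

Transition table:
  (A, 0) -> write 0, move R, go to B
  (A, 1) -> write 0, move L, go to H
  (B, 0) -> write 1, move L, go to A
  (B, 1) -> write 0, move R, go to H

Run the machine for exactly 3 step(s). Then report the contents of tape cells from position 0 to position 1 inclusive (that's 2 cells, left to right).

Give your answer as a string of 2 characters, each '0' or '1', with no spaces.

Answer: 01

Derivation:
Step 1: in state A at pos 0, read 0 -> (A,0)->write 0,move R,goto B. Now: state=B, head=1, tape[-1..2]=0000 (head:   ^)
Step 2: in state B at pos 1, read 0 -> (B,0)->write 1,move L,goto A. Now: state=A, head=0, tape[-1..2]=0010 (head:  ^)
Step 3: in state A at pos 0, read 0 -> (A,0)->write 0,move R,goto B. Now: state=B, head=1, tape[-1..2]=0010 (head:   ^)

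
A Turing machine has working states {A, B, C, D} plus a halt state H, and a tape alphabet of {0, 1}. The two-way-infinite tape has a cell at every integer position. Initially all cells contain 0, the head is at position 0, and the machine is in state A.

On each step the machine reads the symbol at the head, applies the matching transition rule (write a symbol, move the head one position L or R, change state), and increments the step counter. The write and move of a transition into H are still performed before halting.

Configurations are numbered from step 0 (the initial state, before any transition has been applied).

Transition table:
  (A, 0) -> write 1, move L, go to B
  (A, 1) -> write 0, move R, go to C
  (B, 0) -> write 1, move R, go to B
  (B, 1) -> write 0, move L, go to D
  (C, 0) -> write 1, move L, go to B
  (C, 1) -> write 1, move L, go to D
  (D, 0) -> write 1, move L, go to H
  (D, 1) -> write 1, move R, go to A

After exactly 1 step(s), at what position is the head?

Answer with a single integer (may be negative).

Step 1: in state A at pos 0, read 0 -> (A,0)->write 1,move L,goto B. Now: state=B, head=-1, tape[-2..1]=0010 (head:  ^)

Answer: -1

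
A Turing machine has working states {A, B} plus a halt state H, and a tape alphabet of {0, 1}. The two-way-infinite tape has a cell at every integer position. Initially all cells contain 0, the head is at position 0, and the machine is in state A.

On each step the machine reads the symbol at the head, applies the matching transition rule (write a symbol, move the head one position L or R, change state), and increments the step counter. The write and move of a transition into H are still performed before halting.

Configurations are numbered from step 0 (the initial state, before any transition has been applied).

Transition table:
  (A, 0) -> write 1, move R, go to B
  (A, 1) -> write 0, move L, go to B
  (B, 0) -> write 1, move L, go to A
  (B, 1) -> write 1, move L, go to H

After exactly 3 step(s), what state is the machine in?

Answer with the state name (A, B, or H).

Step 1: in state A at pos 0, read 0 -> (A,0)->write 1,move R,goto B. Now: state=B, head=1, tape[-1..2]=0100 (head:   ^)
Step 2: in state B at pos 1, read 0 -> (B,0)->write 1,move L,goto A. Now: state=A, head=0, tape[-1..2]=0110 (head:  ^)
Step 3: in state A at pos 0, read 1 -> (A,1)->write 0,move L,goto B. Now: state=B, head=-1, tape[-2..2]=00010 (head:  ^)

Answer: B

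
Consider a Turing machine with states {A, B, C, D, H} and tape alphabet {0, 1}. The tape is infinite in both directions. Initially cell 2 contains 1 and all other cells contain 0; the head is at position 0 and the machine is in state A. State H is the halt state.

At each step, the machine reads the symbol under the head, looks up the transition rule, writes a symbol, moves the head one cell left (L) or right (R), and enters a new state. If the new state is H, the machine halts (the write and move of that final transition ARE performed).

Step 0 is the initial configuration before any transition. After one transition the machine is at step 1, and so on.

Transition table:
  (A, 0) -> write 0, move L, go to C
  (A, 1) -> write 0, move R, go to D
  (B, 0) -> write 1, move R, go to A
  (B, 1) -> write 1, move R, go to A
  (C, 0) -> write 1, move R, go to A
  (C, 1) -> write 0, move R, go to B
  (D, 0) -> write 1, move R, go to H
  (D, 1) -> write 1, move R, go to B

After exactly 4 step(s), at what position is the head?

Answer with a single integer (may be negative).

Answer: 0

Derivation:
Step 1: in state A at pos 0, read 0 -> (A,0)->write 0,move L,goto C. Now: state=C, head=-1, tape[-2..3]=000010 (head:  ^)
Step 2: in state C at pos -1, read 0 -> (C,0)->write 1,move R,goto A. Now: state=A, head=0, tape[-2..3]=010010 (head:   ^)
Step 3: in state A at pos 0, read 0 -> (A,0)->write 0,move L,goto C. Now: state=C, head=-1, tape[-2..3]=010010 (head:  ^)
Step 4: in state C at pos -1, read 1 -> (C,1)->write 0,move R,goto B. Now: state=B, head=0, tape[-2..3]=000010 (head:   ^)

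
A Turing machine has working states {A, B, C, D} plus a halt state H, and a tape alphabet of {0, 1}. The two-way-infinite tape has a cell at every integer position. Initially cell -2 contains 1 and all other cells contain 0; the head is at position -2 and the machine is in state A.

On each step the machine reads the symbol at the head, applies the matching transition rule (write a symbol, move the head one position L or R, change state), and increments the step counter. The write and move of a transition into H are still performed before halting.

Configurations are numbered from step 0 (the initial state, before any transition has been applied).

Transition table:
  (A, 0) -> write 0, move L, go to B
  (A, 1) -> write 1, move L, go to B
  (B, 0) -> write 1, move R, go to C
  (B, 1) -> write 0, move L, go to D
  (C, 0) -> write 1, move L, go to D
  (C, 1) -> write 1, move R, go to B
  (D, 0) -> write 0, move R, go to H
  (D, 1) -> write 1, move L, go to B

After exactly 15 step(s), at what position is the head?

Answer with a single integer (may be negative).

Answer: -3

Derivation:
Step 1: in state A at pos -2, read 1 -> (A,1)->write 1,move L,goto B. Now: state=B, head=-3, tape[-4..-1]=0010 (head:  ^)
Step 2: in state B at pos -3, read 0 -> (B,0)->write 1,move R,goto C. Now: state=C, head=-2, tape[-4..-1]=0110 (head:   ^)
Step 3: in state C at pos -2, read 1 -> (C,1)->write 1,move R,goto B. Now: state=B, head=-1, tape[-4..0]=01100 (head:    ^)
Step 4: in state B at pos -1, read 0 -> (B,0)->write 1,move R,goto C. Now: state=C, head=0, tape[-4..1]=011100 (head:     ^)
Step 5: in state C at pos 0, read 0 -> (C,0)->write 1,move L,goto D. Now: state=D, head=-1, tape[-4..1]=011110 (head:    ^)
Step 6: in state D at pos -1, read 1 -> (D,1)->write 1,move L,goto B. Now: state=B, head=-2, tape[-4..1]=011110 (head:   ^)
Step 7: in state B at pos -2, read 1 -> (B,1)->write 0,move L,goto D. Now: state=D, head=-3, tape[-4..1]=010110 (head:  ^)
Step 8: in state D at pos -3, read 1 -> (D,1)->write 1,move L,goto B. Now: state=B, head=-4, tape[-5..1]=0010110 (head:  ^)
Step 9: in state B at pos -4, read 0 -> (B,0)->write 1,move R,goto C. Now: state=C, head=-3, tape[-5..1]=0110110 (head:   ^)
Step 10: in state C at pos -3, read 1 -> (C,1)->write 1,move R,goto B. Now: state=B, head=-2, tape[-5..1]=0110110 (head:    ^)
Step 11: in state B at pos -2, read 0 -> (B,0)->write 1,move R,goto C. Now: state=C, head=-1, tape[-5..1]=0111110 (head:     ^)
Step 12: in state C at pos -1, read 1 -> (C,1)->write 1,move R,goto B. Now: state=B, head=0, tape[-5..1]=0111110 (head:      ^)
Step 13: in state B at pos 0, read 1 -> (B,1)->write 0,move L,goto D. Now: state=D, head=-1, tape[-5..1]=0111100 (head:     ^)
Step 14: in state D at pos -1, read 1 -> (D,1)->write 1,move L,goto B. Now: state=B, head=-2, tape[-5..1]=0111100 (head:    ^)
Step 15: in state B at pos -2, read 1 -> (B,1)->write 0,move L,goto D. Now: state=D, head=-3, tape[-5..1]=0110100 (head:   ^)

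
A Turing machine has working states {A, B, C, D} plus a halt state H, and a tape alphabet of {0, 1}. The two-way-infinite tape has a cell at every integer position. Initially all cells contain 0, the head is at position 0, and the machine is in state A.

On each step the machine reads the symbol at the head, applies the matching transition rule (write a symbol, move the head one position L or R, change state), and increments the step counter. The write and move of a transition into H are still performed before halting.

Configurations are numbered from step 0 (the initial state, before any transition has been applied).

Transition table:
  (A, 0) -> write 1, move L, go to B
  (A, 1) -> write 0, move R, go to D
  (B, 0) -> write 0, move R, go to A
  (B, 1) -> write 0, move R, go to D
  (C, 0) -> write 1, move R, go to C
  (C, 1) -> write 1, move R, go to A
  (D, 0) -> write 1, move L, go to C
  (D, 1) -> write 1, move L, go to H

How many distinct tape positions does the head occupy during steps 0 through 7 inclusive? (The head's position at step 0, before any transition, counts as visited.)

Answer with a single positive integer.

Answer: 4

Derivation:
Step 1: in state A at pos 0, read 0 -> (A,0)->write 1,move L,goto B. Now: state=B, head=-1, tape[-2..1]=0010 (head:  ^)
Step 2: in state B at pos -1, read 0 -> (B,0)->write 0,move R,goto A. Now: state=A, head=0, tape[-2..1]=0010 (head:   ^)
Step 3: in state A at pos 0, read 1 -> (A,1)->write 0,move R,goto D. Now: state=D, head=1, tape[-2..2]=00000 (head:    ^)
Step 4: in state D at pos 1, read 0 -> (D,0)->write 1,move L,goto C. Now: state=C, head=0, tape[-2..2]=00010 (head:   ^)
Step 5: in state C at pos 0, read 0 -> (C,0)->write 1,move R,goto C. Now: state=C, head=1, tape[-2..2]=00110 (head:    ^)
Step 6: in state C at pos 1, read 1 -> (C,1)->write 1,move R,goto A. Now: state=A, head=2, tape[-2..3]=001100 (head:     ^)
Step 7: in state A at pos 2, read 0 -> (A,0)->write 1,move L,goto B. Now: state=B, head=1, tape[-2..3]=001110 (head:    ^)
Head positions at steps 0..7: starting at 0, distinct positions visited = {-1, 0, 1, 2} -> 4 position(s)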